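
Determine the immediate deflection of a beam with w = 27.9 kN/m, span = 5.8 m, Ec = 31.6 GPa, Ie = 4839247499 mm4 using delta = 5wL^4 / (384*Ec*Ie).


Convert: L = 5.8 m = 5800 mm, Ec = 31.6 GPa = 31600 MPa
delta = 5 * 27.9 * 5800^4 / (384 * 31600 * 4839247499)
= 2.69 mm

2.69


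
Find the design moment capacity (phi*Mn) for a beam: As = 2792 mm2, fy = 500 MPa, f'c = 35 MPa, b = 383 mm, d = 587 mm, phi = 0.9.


a = As * fy / (0.85 * f'c * b)
= 2792 * 500 / (0.85 * 35 * 383)
= 122.5179 mm
Mn = As * fy * (d - a/2) / 10^6
= 733.9345 kN-m
phi*Mn = 0.9 * 733.9345 = 660.54 kN-m

660.54


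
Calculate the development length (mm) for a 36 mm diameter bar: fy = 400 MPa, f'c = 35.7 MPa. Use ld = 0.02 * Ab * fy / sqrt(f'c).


Ab = pi * 36^2 / 4 = 1017.876 mm2
ld = 0.02 * 1017.876 * 400 / sqrt(35.7)
= 1362.9 mm

1362.9


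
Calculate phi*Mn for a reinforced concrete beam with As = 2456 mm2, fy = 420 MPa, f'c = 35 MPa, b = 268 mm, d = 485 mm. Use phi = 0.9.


a = As * fy / (0.85 * f'c * b)
= 2456 * 420 / (0.85 * 35 * 268)
= 129.3766 mm
Mn = As * fy * (d - a/2) / 10^6
= 433.5599 kN-m
phi*Mn = 0.9 * 433.5599 = 390.2 kN-m

390.2


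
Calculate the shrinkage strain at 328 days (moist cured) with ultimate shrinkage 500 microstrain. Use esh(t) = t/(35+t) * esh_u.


esh(328) = 328 / (35 + 328) * 500
= 328 / 363 * 500
= 451.8 microstrain

451.8


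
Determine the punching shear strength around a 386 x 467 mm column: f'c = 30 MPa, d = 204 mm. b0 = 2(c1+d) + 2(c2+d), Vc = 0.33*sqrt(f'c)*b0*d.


b0 = 2*(386 + 204) + 2*(467 + 204) = 2522 mm
Vc = 0.33 * sqrt(30) * 2522 * 204 / 1000
= 929.93 kN

929.93


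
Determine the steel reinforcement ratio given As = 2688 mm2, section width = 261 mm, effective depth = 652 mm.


rho = As / (b * d)
= 2688 / (261 * 652)
= 0.0158

0.0158


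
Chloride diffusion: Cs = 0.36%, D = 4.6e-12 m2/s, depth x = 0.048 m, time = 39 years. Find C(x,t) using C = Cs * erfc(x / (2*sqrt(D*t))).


t_seconds = 39 * 365.25 * 24 * 3600 = 1230746400.0 s
arg = 0.048 / (2 * sqrt(4.6e-12 * 1230746400.0))
= 0.319
erfc(0.319) = 0.6519
C = 0.36 * 0.6519 = 0.2347%

0.2347


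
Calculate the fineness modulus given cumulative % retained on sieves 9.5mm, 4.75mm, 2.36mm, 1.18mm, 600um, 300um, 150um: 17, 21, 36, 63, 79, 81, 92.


FM = sum(cumulative % retained) / 100
= 389 / 100
= 3.89

3.89


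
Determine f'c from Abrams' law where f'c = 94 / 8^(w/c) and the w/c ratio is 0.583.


f'c = 94 / 8^0.583
= 94 / 3.361
= 27.97 MPa

27.97


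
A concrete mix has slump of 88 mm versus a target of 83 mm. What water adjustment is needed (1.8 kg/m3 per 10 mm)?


Difference = 83 - 88 = -5 mm
Water adjustment = -5 * 1.8 / 10 = -0.9 kg/m3

-0.9


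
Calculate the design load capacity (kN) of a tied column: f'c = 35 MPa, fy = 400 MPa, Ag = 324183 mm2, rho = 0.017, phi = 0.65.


Ast = rho * Ag = 0.017 * 324183 = 5511.111 mm2
phi*Pn = 0.65 * 0.80 * (0.85 * 35 * (324183 - 5511.111) + 400 * 5511.111) / 1000
= 6076.17 kN

6076.17


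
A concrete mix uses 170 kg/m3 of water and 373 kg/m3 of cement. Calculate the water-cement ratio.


w/c = water / cement
w/c = 170 / 373 = 0.456

0.456


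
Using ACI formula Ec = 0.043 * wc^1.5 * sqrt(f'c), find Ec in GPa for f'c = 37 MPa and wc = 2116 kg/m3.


Ec = 0.043 * 2116^1.5 * sqrt(37) / 1000
= 25.46 GPa

25.46


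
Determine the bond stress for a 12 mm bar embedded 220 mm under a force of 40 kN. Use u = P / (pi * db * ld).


u = P / (pi * db * ld)
= 40 * 1000 / (pi * 12 * 220)
= 4.823 MPa

4.823


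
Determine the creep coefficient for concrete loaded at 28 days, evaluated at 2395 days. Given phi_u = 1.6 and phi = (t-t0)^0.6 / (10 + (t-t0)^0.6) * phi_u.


dt = 2395 - 28 = 2367
phi = 2367^0.6 / (10 + 2367^0.6) * 1.6
= 1.462

1.462


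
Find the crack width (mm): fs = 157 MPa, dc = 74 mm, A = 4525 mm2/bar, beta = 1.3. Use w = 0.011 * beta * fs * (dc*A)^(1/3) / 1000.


w = 0.011 * beta * fs * (dc * A)^(1/3) / 1000
= 0.011 * 1.3 * 157 * (74 * 4525)^(1/3) / 1000
= 0.156 mm

0.156


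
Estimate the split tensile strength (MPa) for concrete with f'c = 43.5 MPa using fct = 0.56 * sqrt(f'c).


fct = 0.56 * sqrt(43.5)
= 0.56 * 6.595
= 3.693 MPa

3.693


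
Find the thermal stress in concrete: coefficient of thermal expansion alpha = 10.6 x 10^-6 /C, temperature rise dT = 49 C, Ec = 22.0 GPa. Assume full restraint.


sigma = alpha * dT * Ec
= 10.6e-6 * 49 * 22.0 * 1000
= 11.427 MPa

11.427


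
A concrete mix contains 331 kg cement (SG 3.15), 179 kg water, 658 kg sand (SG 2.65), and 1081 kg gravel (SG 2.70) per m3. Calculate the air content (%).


Vol cement = 331 / (3.15 * 1000) = 0.105079 m3
Vol water = 179 / 1000 = 0.179 m3
Vol sand = 658 / (2.65 * 1000) = 0.248302 m3
Vol gravel = 1081 / (2.70 * 1000) = 0.40037 m3
Total solid + water volume = 0.932752 m3
Air = (1 - 0.932752) * 100 = 6.72%

6.72


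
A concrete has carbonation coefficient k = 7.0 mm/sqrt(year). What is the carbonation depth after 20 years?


depth = k * sqrt(t)
= 7.0 * sqrt(20)
= 31.3 mm

31.3


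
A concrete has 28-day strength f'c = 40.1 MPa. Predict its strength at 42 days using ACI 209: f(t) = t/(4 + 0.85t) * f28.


f(42) = 42 / (4 + 0.85 * 42) * 40.1
= 42 / 39.7 * 40.1
= 42.42 MPa

42.42


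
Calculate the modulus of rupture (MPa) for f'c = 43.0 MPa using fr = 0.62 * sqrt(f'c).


fr = 0.62 * sqrt(43.0)
= 4.066 MPa

4.066


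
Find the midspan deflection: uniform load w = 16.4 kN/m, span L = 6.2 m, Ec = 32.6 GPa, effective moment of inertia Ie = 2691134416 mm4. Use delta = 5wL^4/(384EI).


Convert: L = 6.2 m = 6200 mm, Ec = 32.6 GPa = 32600 MPa
delta = 5 * 16.4 * 6200^4 / (384 * 32600 * 2691134416)
= 3.6 mm

3.6


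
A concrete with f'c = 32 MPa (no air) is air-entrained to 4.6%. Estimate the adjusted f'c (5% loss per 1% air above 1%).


Strength loss = (4.6 - 1) * 5 = 18.0%
f'c = 32 * (1 - 18.0/100)
= 26.24 MPa

26.24


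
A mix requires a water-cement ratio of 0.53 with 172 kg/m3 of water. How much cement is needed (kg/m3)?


Cement = water / (w/c)
= 172 / 0.53
= 324.5 kg/m3

324.5


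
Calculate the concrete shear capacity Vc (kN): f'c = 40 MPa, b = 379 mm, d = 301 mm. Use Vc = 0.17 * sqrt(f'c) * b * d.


Vc = 0.17 * sqrt(40) * 379 * 301 / 1000
= 122.65 kN

122.65


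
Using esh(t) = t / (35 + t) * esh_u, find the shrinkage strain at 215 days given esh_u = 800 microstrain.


esh(215) = 215 / (35 + 215) * 800
= 215 / 250 * 800
= 688.0 microstrain

688.0


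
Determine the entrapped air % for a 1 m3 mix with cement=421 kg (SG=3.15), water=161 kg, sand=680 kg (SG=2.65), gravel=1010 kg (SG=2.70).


Vol cement = 421 / (3.15 * 1000) = 0.133651 m3
Vol water = 161 / 1000 = 0.161 m3
Vol sand = 680 / (2.65 * 1000) = 0.256604 m3
Vol gravel = 1010 / (2.70 * 1000) = 0.374074 m3
Total solid + water volume = 0.925329 m3
Air = (1 - 0.925329) * 100 = 7.47%

7.47


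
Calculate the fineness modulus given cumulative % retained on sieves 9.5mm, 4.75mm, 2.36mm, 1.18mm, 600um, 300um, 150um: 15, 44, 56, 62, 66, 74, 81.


FM = sum(cumulative % retained) / 100
= 398 / 100
= 3.98

3.98


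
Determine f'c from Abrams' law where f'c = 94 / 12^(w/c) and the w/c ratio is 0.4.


f'c = 94 / 12^0.4
= 94 / 2.702
= 34.79 MPa

34.79


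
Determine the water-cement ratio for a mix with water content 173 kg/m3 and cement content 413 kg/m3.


w/c = water / cement
w/c = 173 / 413 = 0.419

0.419


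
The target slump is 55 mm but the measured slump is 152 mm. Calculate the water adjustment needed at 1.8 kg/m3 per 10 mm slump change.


Difference = 55 - 152 = -97 mm
Water adjustment = -97 * 1.8 / 10 = -17.5 kg/m3

-17.5


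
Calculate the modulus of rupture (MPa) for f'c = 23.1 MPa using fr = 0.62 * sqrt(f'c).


fr = 0.62 * sqrt(23.1)
= 2.98 MPa

2.98


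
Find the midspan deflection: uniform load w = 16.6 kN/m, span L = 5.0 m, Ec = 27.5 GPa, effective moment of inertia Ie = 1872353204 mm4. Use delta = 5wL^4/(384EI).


Convert: L = 5.0 m = 5000 mm, Ec = 27.5 GPa = 27500 MPa
delta = 5 * 16.6 * 5000^4 / (384 * 27500 * 1872353204)
= 2.62 mm

2.62


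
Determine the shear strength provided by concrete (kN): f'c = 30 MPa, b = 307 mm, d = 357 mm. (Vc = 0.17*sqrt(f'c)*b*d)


Vc = 0.17 * sqrt(30) * 307 * 357 / 1000
= 102.05 kN

102.05


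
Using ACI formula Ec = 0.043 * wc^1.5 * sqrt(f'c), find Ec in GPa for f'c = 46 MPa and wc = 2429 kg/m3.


Ec = 0.043 * 2429^1.5 * sqrt(46) / 1000
= 34.91 GPa

34.91


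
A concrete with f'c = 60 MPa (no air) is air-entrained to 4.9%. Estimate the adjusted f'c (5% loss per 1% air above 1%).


Strength loss = (4.9 - 1) * 5 = 19.5%
f'c = 60 * (1 - 19.5/100)
= 48.3 MPa

48.3


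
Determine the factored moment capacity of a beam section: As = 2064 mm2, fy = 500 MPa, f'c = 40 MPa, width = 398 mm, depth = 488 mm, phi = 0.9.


a = As * fy / (0.85 * f'c * b)
= 2064 * 500 / (0.85 * 40 * 398)
= 76.2637 mm
Mn = As * fy * (d - a/2) / 10^6
= 464.2639 kN-m
phi*Mn = 0.9 * 464.2639 = 417.84 kN-m

417.84


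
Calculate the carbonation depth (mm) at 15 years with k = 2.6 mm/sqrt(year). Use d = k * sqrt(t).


depth = k * sqrt(t)
= 2.6 * sqrt(15)
= 10.07 mm

10.07


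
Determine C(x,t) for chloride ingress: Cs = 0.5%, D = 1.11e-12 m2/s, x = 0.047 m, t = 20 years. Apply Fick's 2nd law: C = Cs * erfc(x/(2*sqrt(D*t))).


t_seconds = 20 * 365.25 * 24 * 3600 = 631152000.0 s
arg = 0.047 / (2 * sqrt(1.11e-12 * 631152000.0))
= 0.8878
erfc(0.8878) = 0.2093
C = 0.5 * 0.2093 = 0.1046%

0.1046


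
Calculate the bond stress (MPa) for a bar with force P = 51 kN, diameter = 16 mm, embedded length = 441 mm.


u = P / (pi * db * ld)
= 51 * 1000 / (pi * 16 * 441)
= 2.301 MPa

2.301


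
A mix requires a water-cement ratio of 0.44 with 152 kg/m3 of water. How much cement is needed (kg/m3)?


Cement = water / (w/c)
= 152 / 0.44
= 345.5 kg/m3

345.5


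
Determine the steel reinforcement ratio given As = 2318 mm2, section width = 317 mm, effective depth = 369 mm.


rho = As / (b * d)
= 2318 / (317 * 369)
= 0.0198

0.0198


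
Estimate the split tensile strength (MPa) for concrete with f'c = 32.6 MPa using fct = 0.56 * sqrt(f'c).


fct = 0.56 * sqrt(32.6)
= 0.56 * 5.71
= 3.197 MPa

3.197


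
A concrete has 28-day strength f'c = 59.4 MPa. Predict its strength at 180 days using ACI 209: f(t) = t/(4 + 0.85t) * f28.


f(180) = 180 / (4 + 0.85 * 180) * 59.4
= 180 / 157.0 * 59.4
= 68.1 MPa

68.1


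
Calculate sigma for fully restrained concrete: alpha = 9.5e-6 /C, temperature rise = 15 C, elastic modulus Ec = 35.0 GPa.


sigma = alpha * dT * Ec
= 9.5e-6 * 15 * 35.0 * 1000
= 4.987 MPa

4.987


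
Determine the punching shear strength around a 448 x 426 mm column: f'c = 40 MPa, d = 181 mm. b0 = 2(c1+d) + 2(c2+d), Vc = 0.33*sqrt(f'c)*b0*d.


b0 = 2*(448 + 181) + 2*(426 + 181) = 2472 mm
Vc = 0.33 * sqrt(40) * 2472 * 181 / 1000
= 933.84 kN

933.84


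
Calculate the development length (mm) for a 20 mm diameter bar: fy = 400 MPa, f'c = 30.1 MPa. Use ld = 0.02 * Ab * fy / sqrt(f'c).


Ab = pi * 20^2 / 4 = 314.159 mm2
ld = 0.02 * 314.159 * 400 / sqrt(30.1)
= 458.1 mm

458.1


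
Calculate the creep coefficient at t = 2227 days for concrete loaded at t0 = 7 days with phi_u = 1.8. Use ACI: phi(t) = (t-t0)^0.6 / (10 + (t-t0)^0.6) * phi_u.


dt = 2227 - 7 = 2220
phi = 2220^0.6 / (10 + 2220^0.6) * 1.8
= 1.639

1.639


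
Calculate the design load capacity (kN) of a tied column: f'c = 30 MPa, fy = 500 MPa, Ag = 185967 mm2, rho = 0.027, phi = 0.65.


Ast = rho * Ag = 0.027 * 185967 = 5021.109 mm2
phi*Pn = 0.65 * 0.80 * (0.85 * 30 * (185967 - 5021.109) + 500 * 5021.109) / 1000
= 3704.83 kN

3704.83


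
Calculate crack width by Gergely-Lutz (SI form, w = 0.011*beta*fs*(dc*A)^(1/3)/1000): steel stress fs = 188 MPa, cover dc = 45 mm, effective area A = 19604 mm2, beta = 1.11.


w = 0.011 * beta * fs * (dc * A)^(1/3) / 1000
= 0.011 * 1.11 * 188 * (45 * 19604)^(1/3) / 1000
= 0.22 mm

0.22


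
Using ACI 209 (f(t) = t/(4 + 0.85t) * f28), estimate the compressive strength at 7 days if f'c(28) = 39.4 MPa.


f(7) = 7 / (4 + 0.85 * 7) * 39.4
= 7 / 9.95 * 39.4
= 27.72 MPa

27.72


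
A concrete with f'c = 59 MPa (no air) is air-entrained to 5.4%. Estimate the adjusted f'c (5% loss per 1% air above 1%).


Strength loss = (5.4 - 1) * 5 = 22.0%
f'c = 59 * (1 - 22.0/100)
= 46.02 MPa

46.02


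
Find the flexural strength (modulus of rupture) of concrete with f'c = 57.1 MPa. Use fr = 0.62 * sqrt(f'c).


fr = 0.62 * sqrt(57.1)
= 4.685 MPa

4.685


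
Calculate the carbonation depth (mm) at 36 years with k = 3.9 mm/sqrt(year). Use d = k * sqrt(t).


depth = k * sqrt(t)
= 3.9 * sqrt(36)
= 23.4 mm

23.4


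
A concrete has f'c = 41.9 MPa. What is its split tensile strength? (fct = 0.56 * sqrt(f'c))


fct = 0.56 * sqrt(41.9)
= 0.56 * 6.473
= 3.625 MPa

3.625


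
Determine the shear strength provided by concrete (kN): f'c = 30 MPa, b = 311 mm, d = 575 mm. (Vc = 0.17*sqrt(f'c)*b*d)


Vc = 0.17 * sqrt(30) * 311 * 575 / 1000
= 166.51 kN

166.51


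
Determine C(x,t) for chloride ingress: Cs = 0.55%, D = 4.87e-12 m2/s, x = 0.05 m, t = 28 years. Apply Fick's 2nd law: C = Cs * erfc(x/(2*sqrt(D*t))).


t_seconds = 28 * 365.25 * 24 * 3600 = 883612800.0 s
arg = 0.05 / (2 * sqrt(4.87e-12 * 883612800.0))
= 0.3811
erfc(0.3811) = 0.5899
C = 0.55 * 0.5899 = 0.3245%

0.3245


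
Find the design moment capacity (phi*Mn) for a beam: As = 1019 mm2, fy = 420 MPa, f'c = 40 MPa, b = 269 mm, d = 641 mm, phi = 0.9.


a = As * fy / (0.85 * f'c * b)
= 1019 * 420 / (0.85 * 40 * 269)
= 46.7942 mm
Mn = As * fy * (d - a/2) / 10^6
= 264.3217 kN-m
phi*Mn = 0.9 * 264.3217 = 237.89 kN-m

237.89


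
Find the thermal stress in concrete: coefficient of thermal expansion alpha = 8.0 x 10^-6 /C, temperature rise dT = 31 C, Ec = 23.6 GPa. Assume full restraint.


sigma = alpha * dT * Ec
= 8.0e-6 * 31 * 23.6 * 1000
= 5.853 MPa

5.853


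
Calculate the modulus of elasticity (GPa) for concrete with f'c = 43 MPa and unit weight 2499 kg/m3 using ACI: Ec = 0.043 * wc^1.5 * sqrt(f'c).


Ec = 0.043 * 2499^1.5 * sqrt(43) / 1000
= 35.23 GPa

35.23


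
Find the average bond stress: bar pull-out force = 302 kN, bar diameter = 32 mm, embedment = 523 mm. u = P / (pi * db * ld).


u = P / (pi * db * ld)
= 302 * 1000 / (pi * 32 * 523)
= 5.744 MPa

5.744


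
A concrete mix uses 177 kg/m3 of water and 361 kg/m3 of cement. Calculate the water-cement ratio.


w/c = water / cement
w/c = 177 / 361 = 0.49

0.49


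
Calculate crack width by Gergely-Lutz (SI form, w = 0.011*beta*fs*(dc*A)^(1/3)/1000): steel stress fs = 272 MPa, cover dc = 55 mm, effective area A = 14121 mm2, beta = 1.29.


w = 0.011 * beta * fs * (dc * A)^(1/3) / 1000
= 0.011 * 1.29 * 272 * (55 * 14121)^(1/3) / 1000
= 0.355 mm

0.355


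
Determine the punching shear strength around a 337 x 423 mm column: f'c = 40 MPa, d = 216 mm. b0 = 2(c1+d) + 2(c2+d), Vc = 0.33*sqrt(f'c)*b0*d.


b0 = 2*(337 + 216) + 2*(423 + 216) = 2384 mm
Vc = 0.33 * sqrt(40) * 2384 * 216 / 1000
= 1074.74 kN

1074.74


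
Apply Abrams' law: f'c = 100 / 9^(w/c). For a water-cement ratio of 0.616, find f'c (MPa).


f'c = 100 / 9^0.616
= 100 / 3.871
= 25.83 MPa

25.83


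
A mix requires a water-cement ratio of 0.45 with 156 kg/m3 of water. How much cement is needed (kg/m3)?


Cement = water / (w/c)
= 156 / 0.45
= 346.7 kg/m3

346.7


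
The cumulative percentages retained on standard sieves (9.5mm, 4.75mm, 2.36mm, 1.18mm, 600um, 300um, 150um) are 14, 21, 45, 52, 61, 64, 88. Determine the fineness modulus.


FM = sum(cumulative % retained) / 100
= 345 / 100
= 3.45

3.45


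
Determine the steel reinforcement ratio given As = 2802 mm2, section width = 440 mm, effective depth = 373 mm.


rho = As / (b * d)
= 2802 / (440 * 373)
= 0.0171

0.0171


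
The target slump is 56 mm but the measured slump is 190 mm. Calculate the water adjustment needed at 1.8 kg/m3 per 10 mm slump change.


Difference = 56 - 190 = -134 mm
Water adjustment = -134 * 1.8 / 10 = -24.1 kg/m3

-24.1


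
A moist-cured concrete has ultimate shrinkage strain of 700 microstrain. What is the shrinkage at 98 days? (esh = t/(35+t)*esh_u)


esh(98) = 98 / (35 + 98) * 700
= 98 / 133 * 700
= 515.8 microstrain

515.8


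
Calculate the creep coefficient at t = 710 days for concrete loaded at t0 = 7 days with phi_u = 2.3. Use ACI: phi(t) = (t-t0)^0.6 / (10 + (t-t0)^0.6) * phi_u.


dt = 710 - 7 = 703
phi = 703^0.6 / (10 + 703^0.6) * 2.3
= 1.923

1.923


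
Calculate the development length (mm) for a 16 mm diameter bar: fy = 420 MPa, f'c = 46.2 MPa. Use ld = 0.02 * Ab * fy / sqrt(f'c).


Ab = pi * 16^2 / 4 = 201.062 mm2
ld = 0.02 * 201.062 * 420 / sqrt(46.2)
= 248.5 mm

248.5


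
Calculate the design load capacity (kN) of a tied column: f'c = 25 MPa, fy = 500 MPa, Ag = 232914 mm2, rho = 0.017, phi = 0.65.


Ast = rho * Ag = 0.017 * 232914 = 3959.538 mm2
phi*Pn = 0.65 * 0.80 * (0.85 * 25 * (232914 - 3959.538) + 500 * 3959.538) / 1000
= 3559.43 kN

3559.43


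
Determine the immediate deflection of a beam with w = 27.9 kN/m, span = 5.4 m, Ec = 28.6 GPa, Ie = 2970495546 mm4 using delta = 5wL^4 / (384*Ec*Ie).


Convert: L = 5.4 m = 5400 mm, Ec = 28.6 GPa = 28600 MPa
delta = 5 * 27.9 * 5400^4 / (384 * 28600 * 2970495546)
= 3.64 mm

3.64


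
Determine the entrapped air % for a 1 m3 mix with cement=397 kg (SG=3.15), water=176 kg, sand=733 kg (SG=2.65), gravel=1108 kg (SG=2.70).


Vol cement = 397 / (3.15 * 1000) = 0.126032 m3
Vol water = 176 / 1000 = 0.176 m3
Vol sand = 733 / (2.65 * 1000) = 0.276604 m3
Vol gravel = 1108 / (2.70 * 1000) = 0.41037 m3
Total solid + water volume = 0.989006 m3
Air = (1 - 0.989006) * 100 = 1.1%

1.1


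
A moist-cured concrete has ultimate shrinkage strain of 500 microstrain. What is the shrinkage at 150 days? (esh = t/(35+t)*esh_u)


esh(150) = 150 / (35 + 150) * 500
= 150 / 185 * 500
= 405.4 microstrain

405.4


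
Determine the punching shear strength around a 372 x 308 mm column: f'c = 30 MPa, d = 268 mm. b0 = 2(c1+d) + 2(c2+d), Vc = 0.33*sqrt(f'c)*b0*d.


b0 = 2*(372 + 268) + 2*(308 + 268) = 2432 mm
Vc = 0.33 * sqrt(30) * 2432 * 268 / 1000
= 1178.07 kN

1178.07


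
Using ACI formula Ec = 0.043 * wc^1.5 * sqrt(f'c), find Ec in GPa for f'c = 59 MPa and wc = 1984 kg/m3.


Ec = 0.043 * 1984^1.5 * sqrt(59) / 1000
= 29.19 GPa

29.19


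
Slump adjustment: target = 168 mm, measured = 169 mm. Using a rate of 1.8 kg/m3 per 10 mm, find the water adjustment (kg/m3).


Difference = 168 - 169 = -1 mm
Water adjustment = -1 * 1.8 / 10 = -0.2 kg/m3

-0.2


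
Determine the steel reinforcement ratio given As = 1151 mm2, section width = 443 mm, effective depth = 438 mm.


rho = As / (b * d)
= 1151 / (443 * 438)
= 0.0059

0.0059


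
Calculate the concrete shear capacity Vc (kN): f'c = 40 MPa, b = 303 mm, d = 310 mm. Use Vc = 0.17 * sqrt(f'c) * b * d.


Vc = 0.17 * sqrt(40) * 303 * 310 / 1000
= 100.99 kN

100.99


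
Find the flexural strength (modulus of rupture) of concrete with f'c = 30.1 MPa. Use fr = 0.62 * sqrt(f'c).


fr = 0.62 * sqrt(30.1)
= 3.402 MPa

3.402


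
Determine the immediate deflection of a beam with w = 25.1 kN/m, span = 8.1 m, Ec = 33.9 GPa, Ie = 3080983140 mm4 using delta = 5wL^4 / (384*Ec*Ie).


Convert: L = 8.1 m = 8100 mm, Ec = 33.9 GPa = 33900 MPa
delta = 5 * 25.1 * 8100^4 / (384 * 33900 * 3080983140)
= 13.47 mm

13.47


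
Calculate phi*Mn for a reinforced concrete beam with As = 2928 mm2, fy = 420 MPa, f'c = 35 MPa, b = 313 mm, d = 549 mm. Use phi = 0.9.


a = As * fy / (0.85 * f'c * b)
= 2928 * 420 / (0.85 * 35 * 313)
= 132.0654 mm
Mn = As * fy * (d - a/2) / 10^6
= 593.9339 kN-m
phi*Mn = 0.9 * 593.9339 = 534.54 kN-m

534.54


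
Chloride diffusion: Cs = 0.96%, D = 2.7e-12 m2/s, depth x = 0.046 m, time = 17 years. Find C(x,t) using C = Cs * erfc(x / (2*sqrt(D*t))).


t_seconds = 17 * 365.25 * 24 * 3600 = 536479200.0 s
arg = 0.046 / (2 * sqrt(2.7e-12 * 536479200.0))
= 0.6043
erfc(0.6043) = 0.3927
C = 0.96 * 0.3927 = 0.377%

0.377


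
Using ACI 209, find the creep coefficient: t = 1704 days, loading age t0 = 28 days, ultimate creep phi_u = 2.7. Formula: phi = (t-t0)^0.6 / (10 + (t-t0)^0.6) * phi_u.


dt = 1704 - 28 = 1676
phi = 1676^0.6 / (10 + 1676^0.6) * 2.7
= 2.419

2.419


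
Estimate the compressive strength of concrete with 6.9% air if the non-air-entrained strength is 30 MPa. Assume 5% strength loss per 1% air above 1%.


Strength loss = (6.9 - 1) * 5 = 29.5%
f'c = 30 * (1 - 29.5/100)
= 21.15 MPa

21.15


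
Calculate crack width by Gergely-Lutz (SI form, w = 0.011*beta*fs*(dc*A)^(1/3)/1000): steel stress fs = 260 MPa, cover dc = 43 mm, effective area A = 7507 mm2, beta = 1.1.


w = 0.011 * beta * fs * (dc * A)^(1/3) / 1000
= 0.011 * 1.1 * 260 * (43 * 7507)^(1/3) / 1000
= 0.216 mm

0.216


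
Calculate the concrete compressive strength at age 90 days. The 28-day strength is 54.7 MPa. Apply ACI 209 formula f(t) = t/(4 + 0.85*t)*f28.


f(90) = 90 / (4 + 0.85 * 90) * 54.7
= 90 / 80.5 * 54.7
= 61.16 MPa

61.16


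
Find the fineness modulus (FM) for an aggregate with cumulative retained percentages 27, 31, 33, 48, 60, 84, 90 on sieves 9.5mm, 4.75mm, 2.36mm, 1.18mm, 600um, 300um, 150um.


FM = sum(cumulative % retained) / 100
= 373 / 100
= 3.73

3.73


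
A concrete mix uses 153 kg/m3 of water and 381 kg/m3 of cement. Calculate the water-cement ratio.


w/c = water / cement
w/c = 153 / 381 = 0.402

0.402


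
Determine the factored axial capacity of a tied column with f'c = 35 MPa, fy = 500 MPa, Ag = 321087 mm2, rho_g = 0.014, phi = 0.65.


Ast = rho * Ag = 0.014 * 321087 = 4495.218 mm2
phi*Pn = 0.65 * 0.80 * (0.85 * 35 * (321087 - 4495.218) + 500 * 4495.218) / 1000
= 6066.43 kN

6066.43


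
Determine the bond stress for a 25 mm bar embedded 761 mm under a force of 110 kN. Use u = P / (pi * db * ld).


u = P / (pi * db * ld)
= 110 * 1000 / (pi * 25 * 761)
= 1.84 MPa

1.84


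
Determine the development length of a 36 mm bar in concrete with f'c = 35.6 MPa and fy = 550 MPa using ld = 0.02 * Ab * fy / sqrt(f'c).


Ab = pi * 36^2 / 4 = 1017.876 mm2
ld = 0.02 * 1017.876 * 550 / sqrt(35.6)
= 1876.6 mm

1876.6


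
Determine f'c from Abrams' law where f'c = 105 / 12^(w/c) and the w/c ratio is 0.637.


f'c = 105 / 12^0.637
= 105 / 4.869
= 21.57 MPa

21.57


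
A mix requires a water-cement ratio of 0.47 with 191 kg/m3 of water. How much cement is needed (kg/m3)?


Cement = water / (w/c)
= 191 / 0.47
= 406.4 kg/m3

406.4


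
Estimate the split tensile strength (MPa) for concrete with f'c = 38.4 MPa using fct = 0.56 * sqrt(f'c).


fct = 0.56 * sqrt(38.4)
= 0.56 * 6.197
= 3.47 MPa

3.47


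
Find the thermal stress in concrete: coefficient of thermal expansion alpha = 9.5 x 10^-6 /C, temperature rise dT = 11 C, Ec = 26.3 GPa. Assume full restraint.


sigma = alpha * dT * Ec
= 9.5e-6 * 11 * 26.3 * 1000
= 2.748 MPa

2.748


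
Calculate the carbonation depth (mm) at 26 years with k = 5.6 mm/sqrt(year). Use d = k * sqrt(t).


depth = k * sqrt(t)
= 5.6 * sqrt(26)
= 28.55 mm

28.55


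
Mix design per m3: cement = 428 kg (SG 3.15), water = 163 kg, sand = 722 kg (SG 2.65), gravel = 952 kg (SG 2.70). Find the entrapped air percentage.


Vol cement = 428 / (3.15 * 1000) = 0.135873 m3
Vol water = 163 / 1000 = 0.163 m3
Vol sand = 722 / (2.65 * 1000) = 0.272453 m3
Vol gravel = 952 / (2.70 * 1000) = 0.352593 m3
Total solid + water volume = 0.923918 m3
Air = (1 - 0.923918) * 100 = 7.61%

7.61


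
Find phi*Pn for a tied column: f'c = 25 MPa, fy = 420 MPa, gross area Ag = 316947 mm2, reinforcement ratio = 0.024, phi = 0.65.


Ast = rho * Ag = 0.024 * 316947 = 7606.728 mm2
phi*Pn = 0.65 * 0.80 * (0.85 * 25 * (316947 - 7606.728) + 420 * 7606.728) / 1000
= 5079.52 kN

5079.52


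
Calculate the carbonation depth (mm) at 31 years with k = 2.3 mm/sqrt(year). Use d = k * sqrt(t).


depth = k * sqrt(t)
= 2.3 * sqrt(31)
= 12.81 mm

12.81


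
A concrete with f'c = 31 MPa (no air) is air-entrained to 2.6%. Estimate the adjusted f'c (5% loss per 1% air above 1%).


Strength loss = (2.6 - 1) * 5 = 8.0%
f'c = 31 * (1 - 8.0/100)
= 28.52 MPa

28.52


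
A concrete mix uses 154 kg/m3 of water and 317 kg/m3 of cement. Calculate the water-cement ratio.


w/c = water / cement
w/c = 154 / 317 = 0.486

0.486


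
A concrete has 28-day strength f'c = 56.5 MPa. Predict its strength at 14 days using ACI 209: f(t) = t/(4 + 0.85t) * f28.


f(14) = 14 / (4 + 0.85 * 14) * 56.5
= 14 / 15.9 * 56.5
= 49.75 MPa

49.75


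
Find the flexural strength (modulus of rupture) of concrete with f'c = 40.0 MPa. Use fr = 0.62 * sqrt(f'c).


fr = 0.62 * sqrt(40.0)
= 3.921 MPa

3.921


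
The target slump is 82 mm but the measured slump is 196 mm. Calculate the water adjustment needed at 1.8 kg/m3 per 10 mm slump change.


Difference = 82 - 196 = -114 mm
Water adjustment = -114 * 1.8 / 10 = -20.5 kg/m3

-20.5


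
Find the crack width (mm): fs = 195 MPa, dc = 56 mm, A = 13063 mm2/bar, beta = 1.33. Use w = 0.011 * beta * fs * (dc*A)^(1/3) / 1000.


w = 0.011 * beta * fs * (dc * A)^(1/3) / 1000
= 0.011 * 1.33 * 195 * (56 * 13063)^(1/3) / 1000
= 0.257 mm

0.257


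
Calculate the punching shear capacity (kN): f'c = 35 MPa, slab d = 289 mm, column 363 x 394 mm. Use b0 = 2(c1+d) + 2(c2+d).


b0 = 2*(363 + 289) + 2*(394 + 289) = 2670 mm
Vc = 0.33 * sqrt(35) * 2670 * 289 / 1000
= 1506.46 kN

1506.46


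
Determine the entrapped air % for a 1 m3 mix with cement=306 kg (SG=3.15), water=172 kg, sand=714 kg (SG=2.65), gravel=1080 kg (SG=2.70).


Vol cement = 306 / (3.15 * 1000) = 0.097143 m3
Vol water = 172 / 1000 = 0.172 m3
Vol sand = 714 / (2.65 * 1000) = 0.269434 m3
Vol gravel = 1080 / (2.70 * 1000) = 0.4 m3
Total solid + water volume = 0.938577 m3
Air = (1 - 0.938577) * 100 = 6.14%

6.14


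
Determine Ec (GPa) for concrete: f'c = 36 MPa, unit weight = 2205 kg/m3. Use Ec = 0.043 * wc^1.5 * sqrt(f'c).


Ec = 0.043 * 2205^1.5 * sqrt(36) / 1000
= 26.71 GPa

26.71


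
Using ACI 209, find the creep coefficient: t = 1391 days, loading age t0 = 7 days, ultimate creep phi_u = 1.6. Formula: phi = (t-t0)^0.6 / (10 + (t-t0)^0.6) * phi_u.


dt = 1391 - 7 = 1384
phi = 1384^0.6 / (10 + 1384^0.6) * 1.6
= 1.415

1.415


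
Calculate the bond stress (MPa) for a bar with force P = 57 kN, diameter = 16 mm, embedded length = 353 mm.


u = P / (pi * db * ld)
= 57 * 1000 / (pi * 16 * 353)
= 3.212 MPa

3.212


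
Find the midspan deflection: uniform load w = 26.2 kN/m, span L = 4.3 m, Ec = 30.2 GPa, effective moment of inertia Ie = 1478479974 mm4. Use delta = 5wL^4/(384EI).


Convert: L = 4.3 m = 4300 mm, Ec = 30.2 GPa = 30200 MPa
delta = 5 * 26.2 * 4300^4 / (384 * 30200 * 1478479974)
= 2.61 mm

2.61


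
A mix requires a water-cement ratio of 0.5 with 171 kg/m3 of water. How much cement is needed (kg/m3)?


Cement = water / (w/c)
= 171 / 0.5
= 342.0 kg/m3

342.0


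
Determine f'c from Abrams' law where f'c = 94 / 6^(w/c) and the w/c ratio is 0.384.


f'c = 94 / 6^0.384
= 94 / 1.99
= 47.24 MPa

47.24


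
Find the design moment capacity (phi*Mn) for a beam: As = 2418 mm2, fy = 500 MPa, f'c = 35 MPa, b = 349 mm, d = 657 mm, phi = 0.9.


a = As * fy / (0.85 * f'c * b)
= 2418 * 500 / (0.85 * 35 * 349)
= 116.4431 mm
Mn = As * fy * (d - a/2) / 10^6
= 723.9231 kN-m
phi*Mn = 0.9 * 723.9231 = 651.53 kN-m

651.53


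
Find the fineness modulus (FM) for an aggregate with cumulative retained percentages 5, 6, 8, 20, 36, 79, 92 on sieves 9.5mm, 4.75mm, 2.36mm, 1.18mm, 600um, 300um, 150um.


FM = sum(cumulative % retained) / 100
= 246 / 100
= 2.46

2.46


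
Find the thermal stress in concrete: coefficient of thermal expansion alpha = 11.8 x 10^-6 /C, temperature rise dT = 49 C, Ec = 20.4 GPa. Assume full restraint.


sigma = alpha * dT * Ec
= 11.8e-6 * 49 * 20.4 * 1000
= 11.795 MPa

11.795


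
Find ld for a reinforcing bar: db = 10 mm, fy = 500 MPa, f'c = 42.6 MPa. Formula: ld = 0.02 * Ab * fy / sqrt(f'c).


Ab = pi * 10^2 / 4 = 78.54 mm2
ld = 0.02 * 78.54 * 500 / sqrt(42.6)
= 120.3 mm

120.3


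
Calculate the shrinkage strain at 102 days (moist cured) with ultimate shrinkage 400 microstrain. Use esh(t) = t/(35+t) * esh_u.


esh(102) = 102 / (35 + 102) * 400
= 102 / 137 * 400
= 297.8 microstrain

297.8


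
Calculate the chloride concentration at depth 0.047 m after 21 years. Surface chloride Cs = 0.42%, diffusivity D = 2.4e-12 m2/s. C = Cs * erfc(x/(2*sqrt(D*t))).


t_seconds = 21 * 365.25 * 24 * 3600 = 662709600.0 s
arg = 0.047 / (2 * sqrt(2.4e-12 * 662709600.0))
= 0.5893
erfc(0.5893) = 0.4047
C = 0.42 * 0.4047 = 0.17%

0.17


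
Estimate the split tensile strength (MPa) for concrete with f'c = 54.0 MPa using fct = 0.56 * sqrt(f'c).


fct = 0.56 * sqrt(54.0)
= 0.56 * 7.348
= 4.115 MPa

4.115


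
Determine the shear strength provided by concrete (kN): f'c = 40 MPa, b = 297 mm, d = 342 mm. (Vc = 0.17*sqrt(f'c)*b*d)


Vc = 0.17 * sqrt(40) * 297 * 342 / 1000
= 109.21 kN

109.21


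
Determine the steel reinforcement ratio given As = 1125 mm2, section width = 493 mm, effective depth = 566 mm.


rho = As / (b * d)
= 1125 / (493 * 566)
= 0.004

0.004


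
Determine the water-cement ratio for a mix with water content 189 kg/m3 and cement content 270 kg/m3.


w/c = water / cement
w/c = 189 / 270 = 0.7

0.7


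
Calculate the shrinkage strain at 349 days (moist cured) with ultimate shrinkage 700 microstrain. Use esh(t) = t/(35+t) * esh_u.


esh(349) = 349 / (35 + 349) * 700
= 349 / 384 * 700
= 636.2 microstrain

636.2


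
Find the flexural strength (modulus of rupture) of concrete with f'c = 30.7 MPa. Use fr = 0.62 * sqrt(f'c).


fr = 0.62 * sqrt(30.7)
= 3.435 MPa

3.435


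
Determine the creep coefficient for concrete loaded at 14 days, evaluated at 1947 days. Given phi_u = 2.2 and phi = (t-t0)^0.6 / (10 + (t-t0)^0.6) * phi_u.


dt = 1947 - 14 = 1933
phi = 1933^0.6 / (10 + 1933^0.6) * 2.2
= 1.988

1.988


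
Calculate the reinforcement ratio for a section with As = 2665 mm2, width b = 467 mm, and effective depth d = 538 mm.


rho = As / (b * d)
= 2665 / (467 * 538)
= 0.0106

0.0106


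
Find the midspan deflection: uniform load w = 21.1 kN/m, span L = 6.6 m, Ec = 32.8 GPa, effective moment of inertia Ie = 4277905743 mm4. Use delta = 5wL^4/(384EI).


Convert: L = 6.6 m = 6600 mm, Ec = 32.8 GPa = 32800 MPa
delta = 5 * 21.1 * 6600^4 / (384 * 32800 * 4277905743)
= 3.72 mm

3.72


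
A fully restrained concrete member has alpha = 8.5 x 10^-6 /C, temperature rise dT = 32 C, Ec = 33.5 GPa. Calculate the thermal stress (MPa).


sigma = alpha * dT * Ec
= 8.5e-6 * 32 * 33.5 * 1000
= 9.112 MPa

9.112


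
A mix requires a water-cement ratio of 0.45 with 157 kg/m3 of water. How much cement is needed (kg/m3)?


Cement = water / (w/c)
= 157 / 0.45
= 348.9 kg/m3

348.9


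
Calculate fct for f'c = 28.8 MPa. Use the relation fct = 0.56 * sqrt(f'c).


fct = 0.56 * sqrt(28.8)
= 0.56 * 5.367
= 3.005 MPa

3.005


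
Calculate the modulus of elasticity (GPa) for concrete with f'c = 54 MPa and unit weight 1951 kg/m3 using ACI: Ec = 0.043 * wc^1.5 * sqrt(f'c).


Ec = 0.043 * 1951^1.5 * sqrt(54) / 1000
= 27.23 GPa

27.23


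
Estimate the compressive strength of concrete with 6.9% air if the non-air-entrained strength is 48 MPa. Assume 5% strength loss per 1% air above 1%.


Strength loss = (6.9 - 1) * 5 = 29.5%
f'c = 48 * (1 - 29.5/100)
= 33.84 MPa

33.84


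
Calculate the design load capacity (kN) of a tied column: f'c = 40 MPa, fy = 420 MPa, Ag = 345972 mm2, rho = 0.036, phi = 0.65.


Ast = rho * Ag = 0.036 * 345972 = 12454.992 mm2
phi*Pn = 0.65 * 0.80 * (0.85 * 40 * (345972 - 12454.992) + 420 * 12454.992) / 1000
= 8616.75 kN

8616.75


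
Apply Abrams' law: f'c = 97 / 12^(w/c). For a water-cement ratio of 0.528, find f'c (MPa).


f'c = 97 / 12^0.528
= 97 / 3.714
= 26.12 MPa

26.12


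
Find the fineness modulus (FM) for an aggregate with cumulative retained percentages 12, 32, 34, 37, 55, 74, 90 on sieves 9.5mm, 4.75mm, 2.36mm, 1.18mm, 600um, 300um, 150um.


FM = sum(cumulative % retained) / 100
= 334 / 100
= 3.34

3.34


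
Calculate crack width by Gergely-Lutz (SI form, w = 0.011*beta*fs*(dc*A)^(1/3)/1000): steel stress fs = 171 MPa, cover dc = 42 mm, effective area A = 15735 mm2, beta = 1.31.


w = 0.011 * beta * fs * (dc * A)^(1/3) / 1000
= 0.011 * 1.31 * 171 * (42 * 15735)^(1/3) / 1000
= 0.215 mm

0.215


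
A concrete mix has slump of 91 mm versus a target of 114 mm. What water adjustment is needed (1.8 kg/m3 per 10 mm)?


Difference = 114 - 91 = 23 mm
Water adjustment = 23 * 1.8 / 10 = 4.1 kg/m3

4.1


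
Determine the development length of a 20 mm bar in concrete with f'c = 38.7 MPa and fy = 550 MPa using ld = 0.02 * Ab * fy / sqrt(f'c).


Ab = pi * 20^2 / 4 = 314.159 mm2
ld = 0.02 * 314.159 * 550 / sqrt(38.7)
= 555.5 mm

555.5


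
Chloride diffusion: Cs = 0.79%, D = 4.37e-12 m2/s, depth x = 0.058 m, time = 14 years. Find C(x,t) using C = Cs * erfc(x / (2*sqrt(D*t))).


t_seconds = 14 * 365.25 * 24 * 3600 = 441806400.0 s
arg = 0.058 / (2 * sqrt(4.37e-12 * 441806400.0))
= 0.66
erfc(0.66) = 0.3506
C = 0.79 * 0.3506 = 0.277%

0.277


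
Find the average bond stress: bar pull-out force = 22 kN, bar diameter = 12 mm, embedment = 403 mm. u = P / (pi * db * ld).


u = P / (pi * db * ld)
= 22 * 1000 / (pi * 12 * 403)
= 1.448 MPa

1.448


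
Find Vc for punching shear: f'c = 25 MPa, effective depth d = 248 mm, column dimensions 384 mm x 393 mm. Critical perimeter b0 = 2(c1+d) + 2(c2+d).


b0 = 2*(384 + 248) + 2*(393 + 248) = 2546 mm
Vc = 0.33 * sqrt(25) * 2546 * 248 / 1000
= 1041.82 kN

1041.82


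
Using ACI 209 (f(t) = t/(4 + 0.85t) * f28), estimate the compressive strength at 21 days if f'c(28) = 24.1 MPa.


f(21) = 21 / (4 + 0.85 * 21) * 24.1
= 21 / 21.85 * 24.1
= 23.16 MPa

23.16


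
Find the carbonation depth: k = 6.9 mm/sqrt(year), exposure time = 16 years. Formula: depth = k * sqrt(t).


depth = k * sqrt(t)
= 6.9 * sqrt(16)
= 27.6 mm

27.6


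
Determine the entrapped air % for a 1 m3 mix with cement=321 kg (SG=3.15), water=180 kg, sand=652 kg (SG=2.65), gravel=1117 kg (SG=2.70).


Vol cement = 321 / (3.15 * 1000) = 0.101905 m3
Vol water = 180 / 1000 = 0.18 m3
Vol sand = 652 / (2.65 * 1000) = 0.246038 m3
Vol gravel = 1117 / (2.70 * 1000) = 0.413704 m3
Total solid + water volume = 0.941646 m3
Air = (1 - 0.941646) * 100 = 5.84%

5.84


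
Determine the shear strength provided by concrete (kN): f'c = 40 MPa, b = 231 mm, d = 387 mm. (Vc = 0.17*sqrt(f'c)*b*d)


Vc = 0.17 * sqrt(40) * 231 * 387 / 1000
= 96.12 kN

96.12


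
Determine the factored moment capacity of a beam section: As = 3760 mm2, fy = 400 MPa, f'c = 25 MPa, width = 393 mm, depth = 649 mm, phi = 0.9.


a = As * fy / (0.85 * f'c * b)
= 3760 * 400 / (0.85 * 25 * 393)
= 180.0928 mm
Mn = As * fy * (d - a/2) / 10^6
= 840.6662 kN-m
phi*Mn = 0.9 * 840.6662 = 756.6 kN-m

756.6


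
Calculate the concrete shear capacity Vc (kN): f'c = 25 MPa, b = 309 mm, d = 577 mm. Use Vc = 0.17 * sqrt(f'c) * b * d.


Vc = 0.17 * sqrt(25) * 309 * 577 / 1000
= 151.55 kN

151.55


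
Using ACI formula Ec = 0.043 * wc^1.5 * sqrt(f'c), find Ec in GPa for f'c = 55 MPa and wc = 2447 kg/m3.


Ec = 0.043 * 2447^1.5 * sqrt(55) / 1000
= 38.6 GPa

38.6


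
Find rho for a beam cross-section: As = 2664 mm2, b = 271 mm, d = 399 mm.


rho = As / (b * d)
= 2664 / (271 * 399)
= 0.0246

0.0246


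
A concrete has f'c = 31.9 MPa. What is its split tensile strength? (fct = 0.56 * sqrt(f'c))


fct = 0.56 * sqrt(31.9)
= 0.56 * 5.648
= 3.163 MPa

3.163


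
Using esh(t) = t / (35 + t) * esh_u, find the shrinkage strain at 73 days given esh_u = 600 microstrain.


esh(73) = 73 / (35 + 73) * 600
= 73 / 108 * 600
= 405.6 microstrain

405.6


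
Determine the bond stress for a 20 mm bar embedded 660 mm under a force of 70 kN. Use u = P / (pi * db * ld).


u = P / (pi * db * ld)
= 70 * 1000 / (pi * 20 * 660)
= 1.688 MPa

1.688


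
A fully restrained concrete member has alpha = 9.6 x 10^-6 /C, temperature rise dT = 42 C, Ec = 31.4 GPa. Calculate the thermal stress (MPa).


sigma = alpha * dT * Ec
= 9.6e-6 * 42 * 31.4 * 1000
= 12.66 MPa

12.66


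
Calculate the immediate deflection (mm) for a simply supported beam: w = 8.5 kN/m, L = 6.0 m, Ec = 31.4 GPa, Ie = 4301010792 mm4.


Convert: L = 6.0 m = 6000 mm, Ec = 31.4 GPa = 31400 MPa
delta = 5 * 8.5 * 6000^4 / (384 * 31400 * 4301010792)
= 1.06 mm

1.06


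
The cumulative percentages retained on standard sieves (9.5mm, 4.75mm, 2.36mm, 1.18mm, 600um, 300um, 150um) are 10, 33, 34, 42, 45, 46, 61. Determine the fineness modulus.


FM = sum(cumulative % retained) / 100
= 271 / 100
= 2.71

2.71


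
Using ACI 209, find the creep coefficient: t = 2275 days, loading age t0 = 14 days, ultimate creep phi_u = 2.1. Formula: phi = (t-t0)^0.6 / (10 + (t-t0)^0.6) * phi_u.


dt = 2275 - 14 = 2261
phi = 2261^0.6 / (10 + 2261^0.6) * 2.1
= 1.914

1.914


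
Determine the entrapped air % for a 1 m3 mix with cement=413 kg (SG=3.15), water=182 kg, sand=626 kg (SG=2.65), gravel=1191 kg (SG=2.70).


Vol cement = 413 / (3.15 * 1000) = 0.131111 m3
Vol water = 182 / 1000 = 0.182 m3
Vol sand = 626 / (2.65 * 1000) = 0.236226 m3
Vol gravel = 1191 / (2.70 * 1000) = 0.441111 m3
Total solid + water volume = 0.990449 m3
Air = (1 - 0.990449) * 100 = 0.96%

0.96


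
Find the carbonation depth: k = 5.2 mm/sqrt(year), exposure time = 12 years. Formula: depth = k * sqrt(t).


depth = k * sqrt(t)
= 5.2 * sqrt(12)
= 18.01 mm

18.01


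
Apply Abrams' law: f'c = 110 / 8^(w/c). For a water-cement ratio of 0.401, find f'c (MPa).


f'c = 110 / 8^0.401
= 110 / 2.302
= 47.78 MPa

47.78


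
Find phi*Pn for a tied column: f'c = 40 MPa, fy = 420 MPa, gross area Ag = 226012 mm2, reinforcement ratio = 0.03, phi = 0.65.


Ast = rho * Ag = 0.03 * 226012 = 6780.36 mm2
phi*Pn = 0.65 * 0.80 * (0.85 * 40 * (226012 - 6780.36) + 420 * 6780.36) / 1000
= 5356.85 kN

5356.85


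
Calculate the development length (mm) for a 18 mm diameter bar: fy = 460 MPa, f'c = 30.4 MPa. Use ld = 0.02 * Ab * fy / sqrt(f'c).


Ab = pi * 18^2 / 4 = 254.469 mm2
ld = 0.02 * 254.469 * 460 / sqrt(30.4)
= 424.6 mm

424.6


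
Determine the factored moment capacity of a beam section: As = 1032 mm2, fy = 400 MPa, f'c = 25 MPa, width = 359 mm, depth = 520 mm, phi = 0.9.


a = As * fy / (0.85 * f'c * b)
= 1032 * 400 / (0.85 * 25 * 359)
= 54.1111 mm
Mn = As * fy * (d - a/2) / 10^6
= 203.4875 kN-m
phi*Mn = 0.9 * 203.4875 = 183.14 kN-m

183.14


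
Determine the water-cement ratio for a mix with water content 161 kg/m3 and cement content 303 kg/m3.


w/c = water / cement
w/c = 161 / 303 = 0.531

0.531


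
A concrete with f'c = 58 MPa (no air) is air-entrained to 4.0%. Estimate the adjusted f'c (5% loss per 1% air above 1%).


Strength loss = (4.0 - 1) * 5 = 15.0%
f'c = 58 * (1 - 15.0/100)
= 49.3 MPa

49.3


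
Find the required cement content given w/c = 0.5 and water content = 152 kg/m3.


Cement = water / (w/c)
= 152 / 0.5
= 304.0 kg/m3

304.0


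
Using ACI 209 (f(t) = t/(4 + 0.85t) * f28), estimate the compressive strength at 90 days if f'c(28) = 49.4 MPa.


f(90) = 90 / (4 + 0.85 * 90) * 49.4
= 90 / 80.5 * 49.4
= 55.23 MPa

55.23


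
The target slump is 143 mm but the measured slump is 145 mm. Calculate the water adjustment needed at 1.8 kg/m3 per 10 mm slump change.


Difference = 143 - 145 = -2 mm
Water adjustment = -2 * 1.8 / 10 = -0.4 kg/m3

-0.4
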